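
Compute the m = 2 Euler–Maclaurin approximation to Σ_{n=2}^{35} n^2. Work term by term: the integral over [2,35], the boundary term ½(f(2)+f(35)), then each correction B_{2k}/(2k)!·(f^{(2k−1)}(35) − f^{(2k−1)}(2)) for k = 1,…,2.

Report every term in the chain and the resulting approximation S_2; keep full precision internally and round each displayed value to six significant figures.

The integral term ∫_2^35 x^2 dx = 14289.0.
½[f(2) + f(35)] = ½[4.00000 + 1225.00] = 614.500.
Integral + boundary = 14903.5.
Correction k=1: B_{2}/2! · (f^{(1)}(35) − f^{(1)}(2)) = 1/12 · (70.0000 − 4.00000) = 5.50000.
Partial sum through k=1: 14909.0.
Correction k=2: B_{4}/4! · (f^{(3)}(35) − f^{(3)}(2)) = −1/720 · (0.00000 − 0.00000) = 0.00000.

S_2 ≈ 14909.0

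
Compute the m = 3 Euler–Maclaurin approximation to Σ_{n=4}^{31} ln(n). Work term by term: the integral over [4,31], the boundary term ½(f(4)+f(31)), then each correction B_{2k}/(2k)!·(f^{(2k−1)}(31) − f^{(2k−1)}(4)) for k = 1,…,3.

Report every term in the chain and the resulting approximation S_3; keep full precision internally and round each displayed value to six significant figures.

S_3 ≈ 76.3005

The integral term ∫_4^31 ln(x) dx = 73.9084.
Endpoint term: (f(4) + f(31))/2 = (1.38629 + 3.43399)/2 = 2.41014.
Integral + boundary = 76.3186.
Order-1 term: 1/12 · (0.0322581 − 0.250000) = -0.0181452.
After k=1: 76.3004.
Order-2 term: −1/720 · (6.71344e-05 − 0.0312500) = 4.33095e-05.
After k=2: 76.3005.
Order-3 term: 1/30240 · (8.38306e-07 − 0.0234375) = -7.75022e-07.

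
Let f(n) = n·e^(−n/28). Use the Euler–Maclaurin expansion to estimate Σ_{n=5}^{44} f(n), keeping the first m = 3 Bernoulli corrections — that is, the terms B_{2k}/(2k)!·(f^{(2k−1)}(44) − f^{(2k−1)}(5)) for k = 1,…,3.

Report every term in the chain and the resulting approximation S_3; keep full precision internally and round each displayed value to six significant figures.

S_3 ≈ 360.667

∫_5^44 x·e^(−x/28) dx evaluates to 354.073.
Boundary: ½(f(5) + f(44)) = ½(4.18232 + 9.14092) = 6.66162.
Running total after boundary: 360.734.
Order-1 term: 1/12 · (-0.118713 − 0.687096) = -0.0671507.
Partial sum through k=1: 360.667.
Order-2 term: −1/720 · (0.000378550 − 0.00301024) = 3.65512e-06.
Partial sum through k=2: 360.667.
Order-3 term: 1/30240 · (1.15883e-06 − 6.56132e-06) = -1.78654e-10.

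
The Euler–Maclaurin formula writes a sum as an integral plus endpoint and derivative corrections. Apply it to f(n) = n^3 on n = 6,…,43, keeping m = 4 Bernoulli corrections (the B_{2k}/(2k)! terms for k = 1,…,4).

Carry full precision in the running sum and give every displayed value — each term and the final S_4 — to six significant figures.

The integral term ∫_6^43 x^3 dx = 854376.
Endpoint term: (f(6) + f(43))/2 = (216.000 + 79507.0)/2 = 39861.5.
Running total after boundary: 894238.
Order-1 term: 1/12 · (5547.00 − 108.000) = 453.250.
Partial sum through k=1: 894691.
Order-2 term: −1/720 · (6.00000 − 6.00000) = 0.00000.
Partial sum through k=2: 894691.
Order-3 term: 1/30240 · (0.00000 − 0.00000) = 0.00000.
Partial sum through k=3: 894691.
Order-4 term: −1/1209600 · (0.00000 − 0.00000) = 0.00000.

S_4 ≈ 894691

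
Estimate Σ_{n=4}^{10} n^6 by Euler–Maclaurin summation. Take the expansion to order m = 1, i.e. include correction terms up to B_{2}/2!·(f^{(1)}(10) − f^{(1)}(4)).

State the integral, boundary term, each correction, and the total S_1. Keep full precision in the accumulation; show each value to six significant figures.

∫_4^10 x^6 dx evaluates to 1.42623e+06.
½[f(4) + f(10)] = ½[4096.00 + 1.00000e+06] = 502048.
Running total after boundary: 1.92828e+06.
Order-1 term: 1/12 · (600000 − 6144.00) = 49488.0.

S_1 ≈ 1.97777e+06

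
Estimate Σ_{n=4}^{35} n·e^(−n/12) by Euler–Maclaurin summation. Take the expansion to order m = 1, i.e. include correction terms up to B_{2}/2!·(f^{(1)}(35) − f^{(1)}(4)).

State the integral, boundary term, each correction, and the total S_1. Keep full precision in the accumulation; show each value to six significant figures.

Integral: ∫_4^35 x·e^(−x/12) dx = 107.054.
½[f(4) + f(35)] = ½[2.86613 + 1.89398] = 2.38005.
Running total after boundary: 109.434.
Order-1 term: 1/12 · (-0.103718 − 0.477688) = -0.0484505.

S_1 ≈ 109.385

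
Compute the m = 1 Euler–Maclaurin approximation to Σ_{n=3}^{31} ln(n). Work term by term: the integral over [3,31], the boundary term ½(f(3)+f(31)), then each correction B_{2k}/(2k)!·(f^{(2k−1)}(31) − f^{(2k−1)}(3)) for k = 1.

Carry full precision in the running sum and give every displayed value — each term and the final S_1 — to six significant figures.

∫_3^31 ln(x) dx evaluates to 75.1578.
Endpoint term: (f(3) + f(31))/2 = (1.09861 + 3.43399)/2 = 2.26630.
Running total after boundary: 77.4241.
Correction k=1: B_{2}/2! · (f^{(1)}(31) − f^{(1)}(3)) = 1/12 · (0.0322581 − 0.333333) = -0.0250896.

S_1 ≈ 77.3990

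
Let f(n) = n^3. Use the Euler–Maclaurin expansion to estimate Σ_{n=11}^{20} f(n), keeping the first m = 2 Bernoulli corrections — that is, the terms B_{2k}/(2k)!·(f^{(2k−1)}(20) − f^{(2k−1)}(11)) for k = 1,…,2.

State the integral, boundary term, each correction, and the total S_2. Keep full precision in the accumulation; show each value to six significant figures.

S_2 ≈ 41075.0

∫_11^20 x^3 dx evaluates to 36339.8.
Boundary: ½(f(11) + f(20)) = ½(1331.00 + 8000.00) = 4665.50.
Integral + boundary = 41005.2.
Order-1 term: 1/12 · (1200.00 − 363.000) = 69.7500.
Partial sum through k=1: 41075.0.
Order-2 term: −1/720 · (6.00000 − 6.00000) = 0.00000.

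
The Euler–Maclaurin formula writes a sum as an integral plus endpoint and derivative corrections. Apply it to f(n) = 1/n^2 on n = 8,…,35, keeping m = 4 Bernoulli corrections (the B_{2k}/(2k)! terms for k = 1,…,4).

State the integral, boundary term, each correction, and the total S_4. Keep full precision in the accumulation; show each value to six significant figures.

The integral term ∫_8^35 1/x^2 dx = 0.0964286.
Endpoint term: (f(8) + f(35))/2 = (0.0156250 + 0.000816327)/2 = 0.00822066.
Integral + boundary = 0.104649.
Order-1 term: 1/12 · (-4.66472e-05 − (-0.00390625)) = 0.000321634.
Running total after k=1: 0.104971.
Order-2 term: −1/720 · (-4.56952e-07 − (-0.000732422)) = -1.01662e-06.
Running total after k=2: 0.104970.
Order-3 term: 1/30240 · (-1.11907e-08 − (-0.000343323)) = 1.13529e-08.
Running total after k=3: 0.104970.
Order-4 term: −1/1209600 · (-5.11574e-10 − (-0.000300407)) = -2.48352e-10.

S_4 ≈ 0.104970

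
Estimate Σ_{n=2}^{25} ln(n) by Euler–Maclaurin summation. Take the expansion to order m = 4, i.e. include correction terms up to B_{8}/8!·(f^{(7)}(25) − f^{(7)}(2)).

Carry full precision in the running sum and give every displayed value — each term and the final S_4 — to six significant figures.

∫_2^25 ln(x) dx evaluates to 56.0856.
½[f(2) + f(25)] = ½[0.693147 + 3.21888] = 1.95601.
Integral + boundary = 58.0416.
Order-1 term: 1/12 · (0.0400000 − 0.500000) = -0.0383333.
After k=1: 58.0033.
Order-2 term: −1/720 · (0.000128000 − 0.250000) = 0.000347044.
After k=2: 58.0036.
Order-3 term: 1/30240 · (2.45760e-06 − 0.750000) = -2.48015e-05.
After k=3: 58.0036.
Order-4 term: −1/1209600 · (1.17965e-07 − 5.62500) = 4.65030e-06.

S_4 ≈ 58.0036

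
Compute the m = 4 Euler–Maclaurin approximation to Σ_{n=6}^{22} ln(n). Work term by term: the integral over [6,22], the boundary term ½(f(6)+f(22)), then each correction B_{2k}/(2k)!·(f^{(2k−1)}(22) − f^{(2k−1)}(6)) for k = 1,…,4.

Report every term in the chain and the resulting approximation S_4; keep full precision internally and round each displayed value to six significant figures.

S_4 ≈ 43.6837

∫_6^22 ln(x) dx evaluates to 41.2524.
½[f(6) + f(22)] = ½[1.79176 + 3.09104] = 2.44140.
Running total after boundary: 43.6938.
Correction k=1: B_{2}/2! · (f^{(1)}(22) − f^{(1)}(6)) = 1/12 · (0.0454545 − 0.166667) = -0.0101010.
Partial sum through k=1: 43.6837.
Correction k=2: B_{4}/4! · (f^{(3)}(22) − f^{(3)}(6)) = −1/720 · (0.000187829 − 0.00925926) = 1.25992e-05.
Partial sum through k=2: 43.6837.
Correction k=3: B_{6}/6! · (f^{(5)}(22) − f^{(5)}(6)) = 1/30240 · (4.65691e-06 − 0.00308642) = -1.01910e-07.
Partial sum through k=3: 43.6837.
Correction k=4: B_{8}/8! · (f^{(7)}(22) − f^{(7)}(6)) = −1/1209600 · (2.88651e-07 − 0.00257202) = 2.12610e-09.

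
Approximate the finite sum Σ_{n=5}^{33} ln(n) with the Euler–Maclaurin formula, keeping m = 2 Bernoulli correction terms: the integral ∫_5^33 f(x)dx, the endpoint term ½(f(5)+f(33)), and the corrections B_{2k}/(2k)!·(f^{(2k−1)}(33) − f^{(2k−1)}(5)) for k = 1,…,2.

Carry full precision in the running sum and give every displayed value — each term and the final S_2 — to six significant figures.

S_2 ≈ 81.8764

The integral term ∫_5^33 ln(x) dx = 79.3376.
Boundary: ½(f(5) + f(33)) = ½(1.60944 + 3.49651) = 2.55297.
Running total after boundary: 81.8905.
k=1: B_{2}/(2)! × [f^{(1)}(33) − f^{(1)}(5)] = 1/12 × (0.0303030 − 0.200000) = -0.0141414.
After k=1: 81.8764.
k=2: B_{4}/(4)! × [f^{(3)}(33) − f^{(3)}(5)] = −1/720 × (5.56529e-05 − 0.0160000) = 2.21449e-05.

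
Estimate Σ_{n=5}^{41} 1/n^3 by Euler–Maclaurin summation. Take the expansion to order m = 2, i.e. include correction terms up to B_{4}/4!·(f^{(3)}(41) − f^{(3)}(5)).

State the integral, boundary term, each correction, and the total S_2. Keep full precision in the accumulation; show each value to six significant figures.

The integral term ∫_5^41 1/x^3 dx = 0.0197026.
½[f(5) + f(41)] = ½[0.00800000 + 1.45094e-05] = 0.00400725.
Running total after boundary: 0.0237098.
k=1: B_{2}/(2)! × [f^{(1)}(41) − f^{(1)}(5)] = 1/12 × (-1.06166e-06 − (-0.00480000)) = 0.000399912.
Partial sum through k=1: 0.0241097.
k=2: B_{4}/(4)! × [f^{(3)}(41) − f^{(3)}(5)] = −1/720 × (-1.26313e-08 − (-0.00384000)) = -5.33332e-06.

S_2 ≈ 0.0241044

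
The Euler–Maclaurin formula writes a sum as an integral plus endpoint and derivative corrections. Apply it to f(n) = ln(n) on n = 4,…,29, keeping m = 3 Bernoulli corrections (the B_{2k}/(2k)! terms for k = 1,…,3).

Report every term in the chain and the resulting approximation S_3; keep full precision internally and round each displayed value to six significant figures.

The integral term ∫_4^29 ln(x) dx = 67.1064.
Endpoint term: (f(4) + f(29))/2 = (1.38629 + 3.36730)/2 = 2.37680.
Running total after boundary: 69.4832.
k=1: B_{2}/(2)! × [f^{(1)}(29) − f^{(1)}(4)] = 1/12 × (0.0344828 − 0.250000) = -0.0179598.
Partial sum through k=1: 69.4652.
k=2: B_{4}/(4)! × [f^{(3)}(29) − f^{(3)}(4)] = −1/720 × (8.20042e-05 − 0.0312500) = 4.32889e-05.
Partial sum through k=2: 69.4653.
k=3: B_{6}/(6)! × [f^{(5)}(29) − f^{(5)}(4)] = 1/30240 × (1.17010e-06 − 0.0234375) = -7.75011e-07.

S_3 ≈ 69.4653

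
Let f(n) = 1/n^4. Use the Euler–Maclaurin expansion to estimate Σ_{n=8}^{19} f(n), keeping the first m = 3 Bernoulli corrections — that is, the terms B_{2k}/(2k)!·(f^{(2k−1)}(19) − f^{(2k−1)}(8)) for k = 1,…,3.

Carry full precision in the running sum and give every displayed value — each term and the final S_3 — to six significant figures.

S_3 ≈ 0.000738311

Integral: ∫_8^19 1/x^4 dx = 0.000602444.
Endpoint term: (f(8) + f(19))/2 = (0.000244141 + 7.67336e-06)/2 = 0.000125907.
So far: 0.000728351.
Correction k=1: B_{2}/2! · (f^{(1)}(19) − f^{(1)}(8)) = 1/12 · (-1.61544e-06 − (-0.000122070)) = 1.00379e-05.
Running total after k=1: 0.000738389.
Correction k=2: B_{4}/4! · (f^{(3)}(19) − f^{(3)}(8)) = −1/720 · (-1.34247e-07 − (-5.72205e-05)) = -7.92864e-08.
Running total after k=2: 0.000738309.
Correction k=3: B_{6}/6! · (f^{(5)}(19) − f^{(5)}(8)) = 1/30240 · (-2.08251e-08 − (-5.00679e-05)) = 1.65500e-09.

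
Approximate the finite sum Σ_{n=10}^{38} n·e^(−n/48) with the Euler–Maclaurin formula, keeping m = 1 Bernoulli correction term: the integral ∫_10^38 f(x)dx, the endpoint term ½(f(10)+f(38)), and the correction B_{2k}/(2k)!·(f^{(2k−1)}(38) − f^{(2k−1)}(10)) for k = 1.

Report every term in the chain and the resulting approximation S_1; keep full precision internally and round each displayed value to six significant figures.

Integral: ∫_10^38 x·e^(−x/48) dx = 390.079.
Boundary: ½(f(10) + f(38)) = ½(8.11936 + 17.2174) = 12.6684.
Running total after boundary: 402.748.
Correction k=1: B_{2}/2! · (f^{(1)}(38) − f^{(1)}(10)) = 1/12 · (0.0943935 − 0.642783) = -0.0456991.

S_1 ≈ 402.702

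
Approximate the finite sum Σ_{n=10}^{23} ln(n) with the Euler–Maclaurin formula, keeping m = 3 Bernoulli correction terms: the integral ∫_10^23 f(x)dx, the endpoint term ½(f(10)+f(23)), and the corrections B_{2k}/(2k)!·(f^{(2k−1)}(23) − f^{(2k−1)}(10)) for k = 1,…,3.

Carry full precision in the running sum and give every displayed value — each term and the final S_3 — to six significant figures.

S_3 ≈ 38.8048

Integral: ∫_10^23 ln(x) dx = 36.0905.
Endpoint term: (f(10) + f(23))/2 = (2.30259 + 3.13549)/2 = 2.71904.
Integral + boundary = 38.8096.
k=1: B_{2}/(2)! × [f^{(1)}(23) − f^{(1)}(10)] = 1/12 × (0.0434783 − 0.100000) = -0.00471014.
Running total after k=1: 38.8048.
k=2: B_{4}/(4)! × [f^{(3)}(23) − f^{(3)}(10)] = −1/720 × (0.000164379 − 0.00200000) = 2.54947e-06.
Running total after k=2: 38.8048.
k=3: B_{6}/(6)! × [f^{(5)}(23) − f^{(5)}(10)] = 1/30240 × (3.72883e-06 − 0.000240000) = -7.81320e-09.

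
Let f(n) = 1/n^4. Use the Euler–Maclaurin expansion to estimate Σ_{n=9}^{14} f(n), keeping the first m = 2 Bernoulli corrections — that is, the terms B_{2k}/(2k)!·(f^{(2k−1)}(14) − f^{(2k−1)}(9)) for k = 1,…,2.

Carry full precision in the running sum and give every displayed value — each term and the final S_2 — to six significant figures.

S_2 ≈ 0.000429985

Integral: ∫_9^14 1/x^4 dx = 0.000335770.
½[f(9) + f(14)] = ½[0.000152416 + 2.60308e-05] = 8.92233e-05.
Integral + boundary = 0.000424994.
Order-1 term: 1/12 · (-7.43738e-06 − (-6.77404e-05)) = 5.02525e-06.
Running total after k=1: 0.000430019.
Order-2 term: −1/720 · (-1.13837e-06 − (-2.50890e-05)) = -3.32648e-08.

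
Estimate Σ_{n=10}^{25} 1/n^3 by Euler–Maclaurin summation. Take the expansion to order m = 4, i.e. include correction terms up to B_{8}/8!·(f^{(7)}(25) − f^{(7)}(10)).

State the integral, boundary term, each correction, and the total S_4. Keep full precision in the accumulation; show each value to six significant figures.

S_4 ≈ 0.00475628

∫_10^25 1/x^3 dx evaluates to 0.00420000.
Boundary: ½(f(10) + f(25)) = ½(0.00100000 + 6.40000e-05) = 0.000532000.
Running total after boundary: 0.00473200.
k=1: B_{2}/(2)! × [f^{(1)}(25) − f^{(1)}(10)] = 1/12 × (-7.68000e-06 − (-0.000300000)) = 2.43600e-05.
Partial sum through k=1: 0.00475636.
k=2: B_{4}/(4)! × [f^{(3)}(25) − f^{(3)}(10)] = −1/720 × (-2.45760e-07 − (-6.00000e-05)) = -8.29920e-08.
Partial sum through k=2: 0.00475628.
k=3: B_{6}/(6)! × [f^{(5)}(25) − f^{(5)}(10)] = 1/30240 × (-1.65151e-08 − (-2.52000e-05)) = 8.32787e-10.
Partial sum through k=3: 0.00475628.
k=4: B_{8}/(8)! × [f^{(7)}(25) − f^{(7)}(10)] = −1/1209600 × (-1.90254e-09 − (-1.81440e-05)) = -1.49984e-11.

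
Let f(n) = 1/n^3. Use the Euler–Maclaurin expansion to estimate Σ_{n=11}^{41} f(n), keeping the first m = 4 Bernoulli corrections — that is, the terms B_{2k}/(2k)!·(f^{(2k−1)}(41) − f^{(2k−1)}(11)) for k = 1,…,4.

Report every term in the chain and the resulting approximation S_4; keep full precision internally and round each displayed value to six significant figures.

Integral: ∫_11^41 1/x^3 dx = 0.00383479.
½[f(11) + f(41)] = ½[0.000751315 + 1.45094e-05] = 0.000382912.
Running total after boundary: 0.00421770.
Correction k=1: B_{2}/2! · (f^{(1)}(41) − f^{(1)}(11)) = 1/12 · (-1.06166e-06 − (-0.000204904)) = 1.69869e-05.
Partial sum through k=1: 0.00423469.
Correction k=2: B_{4}/4! · (f^{(3)}(41) − f^{(3)}(11)) = −1/720 · (-1.26313e-08 − (-3.38684e-05)) = -4.70220e-08.
Partial sum through k=2: 0.00423464.
Correction k=3: B_{6}/6! · (f^{(5)}(41) − f^{(5)}(11)) = 1/30240 · (-3.15595e-10 − (-1.17560e-05)) = 3.88746e-10.
Partial sum through k=3: 0.00423464.
Correction k=4: B_{8}/8! · (f^{(7)}(41) − f^{(7)}(11)) = −1/1209600 · (-1.35174e-11 − (-6.99530e-06)) = -5.78314e-12.

S_4 ≈ 0.00423464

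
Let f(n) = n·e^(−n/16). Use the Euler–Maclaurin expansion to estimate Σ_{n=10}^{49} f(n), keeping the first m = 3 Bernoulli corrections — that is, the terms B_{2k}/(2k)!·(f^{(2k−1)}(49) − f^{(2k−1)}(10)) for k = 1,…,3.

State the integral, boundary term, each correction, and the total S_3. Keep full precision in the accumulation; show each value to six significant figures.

Integral: ∫_10^49 x·e^(−x/16) dx = 174.027.
Endpoint term: (f(10) + f(49))/2 = (5.35261 + 2.29176)/2 = 3.82219.
Integral + boundary = 177.849.
k=1: B_{2}/(2)! × [f^{(1)}(49) − f^{(1)}(10)] = 1/12 × (-0.0964644 − 0.200723) = -0.0247656.
Partial sum through k=1: 177.825.
k=2: B_{4}/(4)! × [f^{(3)}(49) − f^{(3)}(10)] = −1/720 × (-1.14186e-05 − 0.00496580) = 6.91281e-06.
Partial sum through k=2: 177.825.
k=3: B_{6}/(6)! × [f^{(5)}(49) − f^{(5)}(10)] = 1/30240 × (1.38272e-06 − 3.57326e-05) = -1.13591e-09.

S_3 ≈ 177.825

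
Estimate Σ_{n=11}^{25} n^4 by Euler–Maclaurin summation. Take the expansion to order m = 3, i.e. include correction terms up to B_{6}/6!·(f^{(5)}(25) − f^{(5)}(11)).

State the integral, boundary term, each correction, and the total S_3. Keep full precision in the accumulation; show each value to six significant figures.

Integral: ∫_11^25 x^4 dx = 1.92091e+06.
½[f(11) + f(25)] = ½[14641.0 + 390625] = 202633.
Integral + boundary = 2.12355e+06.
Order-1 term: 1/12 · (62500.0 − 5324.00) = 4764.67.
Partial sum through k=1: 2.12831e+06.
Order-2 term: −1/720 · (600.000 − 264.000) = -0.466667.
Partial sum through k=2: 2.12831e+06.
Order-3 term: 1/30240 · (0.00000 − 0.00000) = 0.00000.

S_3 ≈ 2.12831e+06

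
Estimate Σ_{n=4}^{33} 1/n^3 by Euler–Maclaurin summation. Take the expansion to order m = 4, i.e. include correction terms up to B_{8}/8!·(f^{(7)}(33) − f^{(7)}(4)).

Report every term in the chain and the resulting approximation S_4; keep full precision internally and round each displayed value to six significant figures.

The integral term ∫_4^33 1/x^3 dx = 0.0307909.
½[f(4) + f(33)] = ½[0.0156250 + 2.78265e-05] = 0.00782641.
Integral + boundary = 0.0386173.
k=1: B_{2}/(2)! × [f^{(1)}(33) − f^{(1)}(4)] = 1/12 × (-2.52968e-06 − (-0.0117188)) = 0.000976352.
Partial sum through k=1: 0.0395936.
k=2: B_{4}/(4)! × [f^{(3)}(33) − f^{(3)}(4)] = −1/720 × (-4.64588e-08 − (-0.0146484)) = -2.03450e-05.
Partial sum through k=2: 0.0395733.
k=3: B_{6}/(6)! × [f^{(5)}(33) − f^{(5)}(4)] = 1/30240 × (-1.79180e-09 − (-0.0384521)) = 1.27157e-06.
Partial sum through k=3: 0.0395746.
k=4: B_{8}/(8)! × [f^{(7)}(33) − f^{(7)}(4)] = −1/1209600 × (-1.18466e-10 − (-0.173035)) = -1.43051e-07.

S_4 ≈ 0.0395744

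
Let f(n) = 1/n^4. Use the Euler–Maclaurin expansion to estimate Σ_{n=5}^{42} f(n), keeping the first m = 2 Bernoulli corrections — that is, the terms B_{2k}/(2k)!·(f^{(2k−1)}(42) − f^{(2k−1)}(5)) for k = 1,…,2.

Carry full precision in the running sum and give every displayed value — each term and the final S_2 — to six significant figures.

Integral: ∫_5^42 1/x^4 dx = 0.00266217.
½[f(5) + f(42)] = ½[0.00160000 + 3.21368e-07] = 0.000800161.
Running total after boundary: 0.00346233.
Order-1 term: 1/12 · (-3.06065e-08 − (-0.00128000)) = 0.000106664.
Running total after k=1: 0.00356899.
Order-2 term: −1/720 · (-5.20519e-10 − (-0.00153600)) = -2.13333e-06.

S_2 ≈ 0.00356686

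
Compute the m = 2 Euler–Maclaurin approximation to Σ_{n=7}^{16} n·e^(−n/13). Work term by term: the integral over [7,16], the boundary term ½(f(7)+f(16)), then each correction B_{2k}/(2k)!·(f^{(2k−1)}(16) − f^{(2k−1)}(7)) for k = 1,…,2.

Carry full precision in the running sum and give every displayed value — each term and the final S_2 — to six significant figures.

S_2 ≈ 45.9895

The integral term ∫_7^16 x·e^(−x/13) dx = 41.6383.
½[f(7) + f(16)] = ½[4.08552 + 4.67309] = 4.37930.
So far: 46.0176.
k=1: B_{2}/(2)! × [f^{(1)}(16) − f^{(1)}(7)] = 1/12 × (-0.0674003 − 0.269375) = -0.0280646.
After k=1: 45.9895.
k=2: B_{4}/(4)! × [f^{(3)}(16) − f^{(3)}(7)] = −1/720 × (0.00305761 − 0.00850098) = 7.56024e-06.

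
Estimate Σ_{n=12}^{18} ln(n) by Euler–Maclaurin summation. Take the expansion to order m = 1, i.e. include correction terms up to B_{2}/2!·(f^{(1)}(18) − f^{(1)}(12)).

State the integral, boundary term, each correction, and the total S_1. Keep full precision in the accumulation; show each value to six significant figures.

Integral: ∫_12^18 ln(x) dx = 16.2078.
Endpoint term: (f(12) + f(18))/2 = (2.48491 + 2.89037)/2 = 2.68764.
Running total after boundary: 18.8955.
k=1: B_{2}/(2)! × [f^{(1)}(18) − f^{(1)}(12)] = 1/12 × (0.0555556 − 0.0833333) = -0.00231481.

S_1 ≈ 18.8931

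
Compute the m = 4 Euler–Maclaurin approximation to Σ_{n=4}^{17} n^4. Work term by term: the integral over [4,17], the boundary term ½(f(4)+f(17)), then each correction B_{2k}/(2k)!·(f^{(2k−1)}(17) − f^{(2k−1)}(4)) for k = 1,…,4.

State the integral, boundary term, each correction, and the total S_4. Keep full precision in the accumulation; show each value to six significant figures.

The integral term ∫_4^17 x^4 dx = 283767.
Boundary: ½(f(4) + f(17)) = ½(256.000 + 83521.0) = 41888.5.
Running total after boundary: 325655.
Order-1 term: 1/12 · (19652.0 − 256.000) = 1616.33.
Running total after k=1: 327271.
Order-2 term: −1/720 · (408.000 − 96.0000) = -0.433333.
Running total after k=2: 327271.
Order-3 term: 1/30240 · (0.00000 − 0.00000) = 0.00000.
Running total after k=3: 327271.
Order-4 term: −1/1209600 · (0.00000 − 0.00000) = 0.00000.

S_4 ≈ 327271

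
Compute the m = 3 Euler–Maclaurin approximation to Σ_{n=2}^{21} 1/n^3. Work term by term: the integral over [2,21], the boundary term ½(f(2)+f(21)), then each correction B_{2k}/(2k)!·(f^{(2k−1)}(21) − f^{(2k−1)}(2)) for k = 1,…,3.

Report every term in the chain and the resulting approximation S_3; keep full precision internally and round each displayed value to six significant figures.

S_3 ≈ 0.201067

The integral term ∫_2^21 1/x^3 dx = 0.123866.
Boundary: ½(f(2) + f(21)) = ½(0.125000 + 0.000107980) = 0.0625540.
Integral + boundary = 0.186420.
Correction k=1: B_{2}/2! · (f^{(1)}(21) − f^{(1)}(2)) = 1/12 · (-1.54257e-05 − (-0.187500)) = 0.0156237.
After k=1: 0.202044.
Correction k=2: B_{4}/4! · (f^{(3)}(21) − f^{(3)}(2)) = −1/720 · (-6.99577e-07 − (-0.937500)) = -0.00130208.
After k=2: 0.200742.
Correction k=3: B_{6}/6! · (f^{(5)}(21) − f^{(5)}(2)) = 1/30240 · (-6.66264e-08 − (-9.84375)) = 0.000325521.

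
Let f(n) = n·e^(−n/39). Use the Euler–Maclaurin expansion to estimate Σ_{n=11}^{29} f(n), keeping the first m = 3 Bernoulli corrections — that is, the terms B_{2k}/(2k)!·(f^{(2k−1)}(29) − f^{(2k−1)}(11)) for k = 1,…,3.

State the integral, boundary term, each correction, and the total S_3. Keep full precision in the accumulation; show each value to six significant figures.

S_3 ≈ 220.993

∫_11^29 x·e^(−x/39) dx evaluates to 209.986.
½[f(11) + f(29)] = ½[8.29659 + 13.7867] = 11.0417.
Running total after boundary: 221.028.
Correction k=1: B_{2}/2! · (f^{(1)}(29) − f^{(1)}(11)) = 1/12 · (0.121899 − 0.541502) = -0.0349670.
Running total after k=1: 220.993.
Correction k=2: B_{4}/4! · (f^{(3)}(29) − f^{(3)}(11)) = −1/720 · (0.000705264 − 0.00134778) = 8.92382e-07.
Running total after k=2: 220.993.
Correction k=3: B_{6}/6! · (f^{(5)}(29) − f^{(5)}(11)) = 1/30240 · (8.74678e-07 − 1.53816e-06) = -2.19405e-11.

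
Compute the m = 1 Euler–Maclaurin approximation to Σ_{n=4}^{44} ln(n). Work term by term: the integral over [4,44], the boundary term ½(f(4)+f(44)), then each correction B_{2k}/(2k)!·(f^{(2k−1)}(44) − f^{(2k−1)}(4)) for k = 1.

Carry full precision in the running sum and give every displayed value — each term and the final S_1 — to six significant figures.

Integral: ∫_4^44 ln(x) dx = 120.959.
Boundary: ½(f(4) + f(44)) = ½(1.38629 + 3.78419) = 2.58524.
Running total after boundary: 123.544.
k=1: B_{2}/(2)! × [f^{(1)}(44) − f^{(1)}(4)] = 1/12 × (0.0227273 − 0.250000) = -0.0189394.

S_1 ≈ 123.525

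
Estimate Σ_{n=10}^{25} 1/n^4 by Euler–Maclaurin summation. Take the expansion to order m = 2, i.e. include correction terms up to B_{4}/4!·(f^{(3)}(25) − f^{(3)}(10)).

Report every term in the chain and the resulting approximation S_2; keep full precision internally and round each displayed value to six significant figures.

The integral term ∫_10^25 1/x^4 dx = 0.000312000.
Boundary: ½(f(10) + f(25)) = ½(0.000100000 + 2.56000e-06) = 5.12800e-05.
Integral + boundary = 0.000363280.
k=1: B_{2}/(2)! × [f^{(1)}(25) − f^{(1)}(10)] = 1/12 × (-4.09600e-07 − (-4.00000e-05)) = 3.29920e-06.
After k=1: 0.000366579.
k=2: B_{4}/(4)! × [f^{(3)}(25) − f^{(3)}(10)] = −1/720 × (-1.96608e-08 − (-1.20000e-05)) = -1.66394e-08.

S_2 ≈ 0.000366563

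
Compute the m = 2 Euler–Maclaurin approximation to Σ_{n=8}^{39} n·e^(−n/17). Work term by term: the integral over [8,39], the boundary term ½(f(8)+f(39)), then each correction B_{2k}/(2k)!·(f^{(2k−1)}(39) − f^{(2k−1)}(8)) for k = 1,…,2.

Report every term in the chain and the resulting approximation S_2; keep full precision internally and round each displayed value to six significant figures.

S_2 ≈ 173.887

The integral term ∫_8^39 x·e^(−x/17) dx = 169.460.
Boundary: ½(f(8) + f(39)) = ½(4.99708 + 3.93316) = 4.46512.
Running total after boundary: 173.925.
Order-1 term: 1/12 · (-0.130512 − 0.330689) = -0.0384334.
After k=1: 173.887.
Order-2 term: −1/720 · (0.000246327 − 0.00546698) = 7.25091e-06.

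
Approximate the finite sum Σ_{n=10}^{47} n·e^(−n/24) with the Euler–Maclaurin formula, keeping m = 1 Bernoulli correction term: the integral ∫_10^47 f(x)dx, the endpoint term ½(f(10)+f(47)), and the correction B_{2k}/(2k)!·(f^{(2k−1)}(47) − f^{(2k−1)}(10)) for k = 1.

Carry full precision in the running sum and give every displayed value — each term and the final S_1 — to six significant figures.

The integral term ∫_10^47 x·e^(−x/24) dx = 297.517.
Endpoint term: (f(10) + f(47))/2 = (6.59241 + 6.63139)/2 = 6.61190.
Integral + boundary = 304.129.
Correction k=1: B_{2}/2! · (f^{(1)}(47) − f^{(1)}(10)) = 1/12 · (-0.135214 − 0.384557) = -0.0433143.

S_1 ≈ 304.086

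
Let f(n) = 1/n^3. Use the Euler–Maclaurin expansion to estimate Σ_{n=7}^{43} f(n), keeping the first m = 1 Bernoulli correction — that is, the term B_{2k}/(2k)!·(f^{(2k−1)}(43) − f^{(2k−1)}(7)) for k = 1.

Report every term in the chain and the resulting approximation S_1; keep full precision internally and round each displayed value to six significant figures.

S_1 ≈ 0.0115017

The integral term ∫_7^43 1/x^3 dx = 0.00993367.
Boundary: ½(f(7) + f(43)) = ½(0.00291545 + 1.25775e-05) = 0.00146401.
So far: 0.0113977.
k=1: B_{2}/(2)! × [f^{(1)}(43) − f^{(1)}(7)] = 1/12 × (-8.77501e-07 − (-0.00124948)) = 0.000104050.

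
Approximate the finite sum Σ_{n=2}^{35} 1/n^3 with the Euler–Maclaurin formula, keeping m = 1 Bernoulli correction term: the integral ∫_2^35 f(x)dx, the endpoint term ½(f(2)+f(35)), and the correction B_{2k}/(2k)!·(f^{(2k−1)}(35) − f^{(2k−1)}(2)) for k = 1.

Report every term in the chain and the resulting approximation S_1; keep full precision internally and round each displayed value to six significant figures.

S_1 ≈ 0.202728

Integral: ∫_2^35 1/x^3 dx = 0.124592.
Endpoint term: (f(2) + f(35))/2 = (0.125000 + 2.33236e-05)/2 = 0.0625117.
Integral + boundary = 0.187103.
Correction k=1: B_{2}/2! · (f^{(1)}(35) − f^{(1)}(2)) = 1/12 · (-1.99917e-06 − (-0.187500)) = 0.0156248.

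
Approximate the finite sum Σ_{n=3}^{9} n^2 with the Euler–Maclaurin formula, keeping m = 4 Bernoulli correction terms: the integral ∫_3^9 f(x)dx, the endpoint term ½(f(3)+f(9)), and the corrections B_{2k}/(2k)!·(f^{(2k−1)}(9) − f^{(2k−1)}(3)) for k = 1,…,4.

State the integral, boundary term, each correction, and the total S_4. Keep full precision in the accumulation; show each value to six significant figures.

∫_3^9 x^2 dx evaluates to 234.000.
Boundary: ½(f(3) + f(9)) = ½(9.00000 + 81.0000) = 45.0000.
So far: 279.000.
k=1: B_{2}/(2)! × [f^{(1)}(9) − f^{(1)}(3)] = 1/12 × (18.0000 − 6.00000) = 1.00000.
After k=1: 280.000.
k=2: B_{4}/(4)! × [f^{(3)}(9) − f^{(3)}(3)] = −1/720 × (0.00000 − 0.00000) = 0.00000.
After k=2: 280.000.
k=3: B_{6}/(6)! × [f^{(5)}(9) − f^{(5)}(3)] = 1/30240 × (0.00000 − 0.00000) = 0.00000.
After k=3: 280.000.
k=4: B_{8}/(8)! × [f^{(7)}(9) − f^{(7)}(3)] = −1/1209600 × (0.00000 − 0.00000) = 0.00000.

S_4 ≈ 280.000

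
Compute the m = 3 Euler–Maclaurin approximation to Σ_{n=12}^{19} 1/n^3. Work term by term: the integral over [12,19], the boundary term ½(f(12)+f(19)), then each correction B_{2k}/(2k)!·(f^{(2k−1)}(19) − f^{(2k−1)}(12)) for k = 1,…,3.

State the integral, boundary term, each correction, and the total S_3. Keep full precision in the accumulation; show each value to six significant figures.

∫_12^19 1/x^3 dx evaluates to 0.00208718.
½[f(12) + f(19)] = ½[0.000578704 + 0.000145794] = 0.000362249.
Running total after boundary: 0.00244943.
k=1: B_{2}/(2)! × [f^{(1)}(19) − f^{(1)}(12)] = 1/12 × (-2.30201e-05 − (-0.000144676)) = 1.01380e-05.
After k=1: 0.00245957.
k=2: B_{4}/(4)! × [f^{(3)}(19) − f^{(3)}(12)] = −1/720 × (-1.27535e-06 − (-2.00939e-05)) = -2.61368e-08.
After k=2: 0.00245954.
k=3: B_{6}/(6)! × [f^{(5)}(19) − f^{(5)}(12)] = 1/30240 × (-1.48379e-07 − (-5.86071e-06)) = 1.88900e-10.

S_3 ≈ 0.00245954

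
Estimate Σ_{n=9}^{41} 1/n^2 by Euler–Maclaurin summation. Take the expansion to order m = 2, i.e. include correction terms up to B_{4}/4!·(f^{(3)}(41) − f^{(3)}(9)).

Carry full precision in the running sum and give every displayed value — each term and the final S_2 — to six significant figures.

The integral term ∫_9^41 1/x^2 dx = 0.0867209.
Endpoint term: (f(9) + f(41))/2 = (0.0123457 + 0.000594884)/2 = 0.00647028.
So far: 0.0931911.
k=1: B_{2}/(2)! × [f^{(1)}(41) − f^{(1)}(9)] = 1/12 × (-2.90187e-05 − (-0.00274348)) = 0.000226205.
Running total after k=1: 0.0934174.
k=2: B_{4}/(4)! × [f^{(3)}(41) − f^{(3)}(9)] = −1/720 × (-2.07153e-07 − (-0.000406442)) = -5.64215e-07.

S_2 ≈ 0.0934168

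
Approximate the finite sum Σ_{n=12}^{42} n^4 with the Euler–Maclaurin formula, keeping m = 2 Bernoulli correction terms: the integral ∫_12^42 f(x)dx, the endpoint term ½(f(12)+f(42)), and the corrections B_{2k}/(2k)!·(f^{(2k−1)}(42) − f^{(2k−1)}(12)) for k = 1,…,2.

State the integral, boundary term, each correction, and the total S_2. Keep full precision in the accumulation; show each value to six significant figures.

S_2 ≈ 2.76788e+07

∫_12^42 x^4 dx evaluates to 2.60885e+07.
½[f(12) + f(42)] = ½[20736.0 + 3.11170e+06] = 1.56622e+06.
Integral + boundary = 2.76547e+07.
Order-1 term: 1/12 · (296352 − 6912.00) = 24120.0.
After k=1: 2.76788e+07.
Order-2 term: −1/720 · (1008.00 − 288.000) = -1.00000.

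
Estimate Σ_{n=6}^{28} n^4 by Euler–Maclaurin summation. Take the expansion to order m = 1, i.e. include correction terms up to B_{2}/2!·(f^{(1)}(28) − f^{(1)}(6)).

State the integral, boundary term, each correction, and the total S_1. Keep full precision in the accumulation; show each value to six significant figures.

S_1 ≈ 3.75574e+06

Integral: ∫_6^28 x^4 dx = 3.44052e+06.
½[f(6) + f(28)] = ½[1296.00 + 614656] = 307976.
Running total after boundary: 3.74849e+06.
k=1: B_{2}/(2)! × [f^{(1)}(28) − f^{(1)}(6)] = 1/12 × (87808.0 − 864.000) = 7245.33.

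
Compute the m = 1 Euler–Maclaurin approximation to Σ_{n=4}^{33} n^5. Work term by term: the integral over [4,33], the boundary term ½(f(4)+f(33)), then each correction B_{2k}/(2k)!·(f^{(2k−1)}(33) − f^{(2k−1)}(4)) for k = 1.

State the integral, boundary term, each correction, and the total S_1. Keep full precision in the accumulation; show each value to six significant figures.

The integral term ∫_4^33 x^5 dx = 2.15244e+08.
Endpoint term: (f(4) + f(33))/2 = (1024.00 + 3.91354e+07)/2 = 1.95682e+07.
Integral + boundary = 2.34812e+08.
Correction k=1: B_{2}/2! · (f^{(1)}(33) − f^{(1)}(4)) = 1/12 · (5.92960e+06 − 1280.00) = 494027.

S_1 ≈ 2.35306e+08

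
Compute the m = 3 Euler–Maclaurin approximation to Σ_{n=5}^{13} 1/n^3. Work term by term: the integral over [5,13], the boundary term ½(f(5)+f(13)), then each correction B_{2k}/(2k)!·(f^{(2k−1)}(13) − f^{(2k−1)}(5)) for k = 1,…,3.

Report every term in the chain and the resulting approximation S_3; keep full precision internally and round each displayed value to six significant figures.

S_3 ≈ 0.0216551

The integral term ∫_5^13 1/x^3 dx = 0.0170414.
Boundary: ½(f(5) + f(13)) = ½(0.00800000 + 0.000455166) = 0.00422758.
Integral + boundary = 0.0212690.
Correction k=1: B_{2}/2! · (f^{(1)}(13) − f^{(1)}(5)) = 1/12 · (-0.000105038 − (-0.00480000)) = 0.000391247.
Running total after k=1: 0.0216602.
Correction k=2: B_{4}/4! · (f^{(3)}(13) − f^{(3)}(5)) = −1/720 · (-1.24306e-05 − (-0.00384000)) = -5.31607e-06.
Running total after k=2: 0.0216549.
Correction k=3: B_{6}/6! · (f^{(5)}(13) − f^{(5)}(5)) = 1/30240 · (-3.08925e-06 − (-0.00645120)) = 2.13231e-07.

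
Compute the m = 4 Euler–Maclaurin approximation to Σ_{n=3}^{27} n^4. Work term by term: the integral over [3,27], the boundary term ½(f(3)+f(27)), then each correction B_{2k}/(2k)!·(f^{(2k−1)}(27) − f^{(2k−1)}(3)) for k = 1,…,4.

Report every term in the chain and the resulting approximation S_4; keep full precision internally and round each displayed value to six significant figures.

S_4 ≈ 3.14204e+06

∫_3^27 x^4 dx evaluates to 2.86973e+06.
½[f(3) + f(27)] = ½[81.0000 + 531441] = 265761.
Integral + boundary = 3.13549e+06.
Correction k=1: B_{2}/2! · (f^{(1)}(27) − f^{(1)}(3)) = 1/12 · (78732.0 − 108.000) = 6552.00.
After k=1: 3.14205e+06.
Correction k=2: B_{4}/4! · (f^{(3)}(27) − f^{(3)}(3)) = −1/720 · (648.000 − 72.0000) = -0.800000.
After k=2: 3.14204e+06.
Correction k=3: B_{6}/6! · (f^{(5)}(27) − f^{(5)}(3)) = 1/30240 · (0.00000 − 0.00000) = 0.00000.
After k=3: 3.14204e+06.
Correction k=4: B_{8}/8! · (f^{(7)}(27) − f^{(7)}(3)) = −1/1209600 · (0.00000 − 0.00000) = 0.00000.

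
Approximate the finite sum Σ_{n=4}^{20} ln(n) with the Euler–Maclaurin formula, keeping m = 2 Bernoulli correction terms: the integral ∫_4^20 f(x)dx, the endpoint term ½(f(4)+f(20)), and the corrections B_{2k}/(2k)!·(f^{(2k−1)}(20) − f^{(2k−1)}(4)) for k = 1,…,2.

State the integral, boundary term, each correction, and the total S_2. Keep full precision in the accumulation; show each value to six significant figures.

The integral term ∫_4^20 ln(x) dx = 38.3695.
½[f(4) + f(20)] = ½[1.38629 + 2.99573] = 2.19101.
Integral + boundary = 40.5605.
k=1: B_{2}/(2)! × [f^{(1)}(20) − f^{(1)}(4)] = 1/12 × (0.0500000 − 0.250000) = -0.0166667.
Running total after k=1: 40.5438.
k=2: B_{4}/(4)! × [f^{(3)}(20) − f^{(3)}(4)] = −1/720 × (0.000250000 − 0.0312500) = 4.30556e-05.

S_2 ≈ 40.5439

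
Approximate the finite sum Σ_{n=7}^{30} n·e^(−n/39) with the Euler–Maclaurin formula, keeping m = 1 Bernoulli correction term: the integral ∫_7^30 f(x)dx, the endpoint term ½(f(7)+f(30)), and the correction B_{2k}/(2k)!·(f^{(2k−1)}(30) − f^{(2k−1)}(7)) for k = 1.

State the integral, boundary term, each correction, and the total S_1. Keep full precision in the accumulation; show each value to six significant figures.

S_1 ≈ 262.144

Integral: ∫_7^30 x·e^(−x/39) dx = 252.316.
Boundary: ½(f(7) + f(30)) = ½(5.84989 + 13.9011) = 9.87549.
Running total after boundary: 262.192.
Order-1 term: 1/12 · (0.106931 − 0.685701) = -0.0482308.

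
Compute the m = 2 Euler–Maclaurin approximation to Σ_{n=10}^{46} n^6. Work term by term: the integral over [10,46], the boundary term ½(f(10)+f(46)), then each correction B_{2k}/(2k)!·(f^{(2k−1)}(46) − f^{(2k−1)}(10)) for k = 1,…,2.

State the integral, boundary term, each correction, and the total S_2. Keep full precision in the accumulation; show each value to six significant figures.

S_2 ≈ 6.70988e+10

∫_10^46 x^6 dx evaluates to 6.22582e+10.
½[f(10) + f(46)] = ½[1.00000e+06 + 9.47430e+09] = 4.73765e+09.
So far: 6.69959e+10.
Correction k=1: B_{2}/2! · (f^{(1)}(46) − f^{(1)}(10)) = 1/12 · (1.23578e+09 − 600000) = 1.02931e+08.
After k=1: 6.70988e+10.
Correction k=2: B_{4}/4! · (f^{(3)}(46) − f^{(3)}(10)) = −1/720 · (1.16803e+07 − 120000) = -16056.0.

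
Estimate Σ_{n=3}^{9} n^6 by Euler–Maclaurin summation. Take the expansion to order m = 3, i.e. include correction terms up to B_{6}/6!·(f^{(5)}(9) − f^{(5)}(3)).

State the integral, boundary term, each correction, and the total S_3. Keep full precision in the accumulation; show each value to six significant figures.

S_3 ≈ 978340

∫_3^9 x^6 dx evaluates to 682969.
Endpoint term: (f(3) + f(9))/2 = (729.000 + 531441)/2 = 266085.
Integral + boundary = 949054.
Correction k=1: B_{2}/2! · (f^{(1)}(9) − f^{(1)}(3)) = 1/12 · (354294 − 1458.00) = 29403.0.
After k=1: 978457.
Correction k=2: B_{4}/4! · (f^{(3)}(9) − f^{(3)}(3)) = −1/720 · (87480.0 − 3240.00) = -117.000.
After k=2: 978340.
Correction k=3: B_{6}/6! · (f^{(5)}(9) − f^{(5)}(3)) = 1/30240 · (6480.00 − 2160.00) = 0.142857.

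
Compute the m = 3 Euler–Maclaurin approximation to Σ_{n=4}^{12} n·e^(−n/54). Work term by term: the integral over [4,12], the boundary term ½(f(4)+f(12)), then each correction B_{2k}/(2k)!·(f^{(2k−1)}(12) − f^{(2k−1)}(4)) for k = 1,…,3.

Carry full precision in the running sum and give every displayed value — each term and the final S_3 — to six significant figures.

∫_4^12 x·e^(−x/54) dx evaluates to 54.5562.
Boundary: ½(f(4) + f(12)) = ½(3.71441 + 9.60885) = 6.66163.
Integral + boundary = 61.2178.
k=1: B_{2}/(2)! × [f^{(1)}(12) − f^{(1)}(4)] = 1/12 × (0.622796 − 0.859818) = -0.0197518.
Partial sum through k=1: 61.1981.
k=2: B_{4}/(4)! × [f^{(3)}(12) − f^{(3)}(4)] = −1/720 × (0.000762781 − 0.000931764) = 2.34698e-07.
Partial sum through k=2: 61.1981.
k=3: B_{6}/(6)! × [f^{(5)}(12) − f^{(5)}(4)] = 1/30240 × (4.49926e-07 − 5.37951e-07) = -2.91089e-12.

S_3 ≈ 61.1981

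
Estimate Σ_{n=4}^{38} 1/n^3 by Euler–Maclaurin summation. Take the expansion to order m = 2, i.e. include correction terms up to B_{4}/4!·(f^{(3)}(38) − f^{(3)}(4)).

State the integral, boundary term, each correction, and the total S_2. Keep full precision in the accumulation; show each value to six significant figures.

∫_4^38 1/x^3 dx evaluates to 0.0309037.
½[f(4) + f(38)] = ½[0.0156250 + 1.82242e-05] = 0.00782161.
Running total after boundary: 0.0387254.
Order-1 term: 1/12 · (-1.43876e-06 − (-0.0117188)) = 0.000976443.
After k=1: 0.0397018.
Order-2 term: −1/720 · (-1.99274e-08 − (-0.0146484)) = -2.03450e-05.

S_2 ≈ 0.0396814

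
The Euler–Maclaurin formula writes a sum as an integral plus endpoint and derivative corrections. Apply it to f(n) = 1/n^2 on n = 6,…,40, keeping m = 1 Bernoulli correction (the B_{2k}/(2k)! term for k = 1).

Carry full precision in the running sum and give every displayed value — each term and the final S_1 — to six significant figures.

S_1 ≈ 0.156637

∫_6^40 1/x^2 dx evaluates to 0.141667.
½[f(6) + f(40)] = ½[0.0277778 + 0.000625000] = 0.0142014.
Running total after boundary: 0.155868.
k=1: B_{2}/(2)! × [f^{(1)}(40) − f^{(1)}(6)] = 1/12 × (-3.12500e-05 − (-0.00925926)) = 0.000769001.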